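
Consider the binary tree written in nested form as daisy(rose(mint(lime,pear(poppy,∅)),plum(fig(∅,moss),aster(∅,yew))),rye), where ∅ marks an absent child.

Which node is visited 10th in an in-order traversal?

In-order visits the left subtree, then the node, then the right subtree.
At daisy: go left to rose.
  At rose: go left to mint.
    At mint: go left to lime.
      lime is a leaf — visit lime.
    Visit mint.
    At mint: go right to pear.
      At pear: go left to poppy.
        poppy is a leaf — visit poppy.
      Visit pear.
      At pear: no right child.
  Visit rose.
  At rose: go right to plum.
    At plum: go left to fig.
      At fig: no left child.
      Visit fig.
      At fig: go right to moss.
        moss is a leaf — visit moss.
    Visit plum.
    At plum: go right to aster.
      At aster: no left child.
      Visit aster.
      At aster: go right to yew.
        yew is a leaf — visit yew.
Visit daisy.
At daisy: go right to rye.
  rye is a leaf — visit rye.
Full in-order sequence: lime, mint, poppy, pear, rose, fig, moss, plum, aster, yew, daisy, rye.

yew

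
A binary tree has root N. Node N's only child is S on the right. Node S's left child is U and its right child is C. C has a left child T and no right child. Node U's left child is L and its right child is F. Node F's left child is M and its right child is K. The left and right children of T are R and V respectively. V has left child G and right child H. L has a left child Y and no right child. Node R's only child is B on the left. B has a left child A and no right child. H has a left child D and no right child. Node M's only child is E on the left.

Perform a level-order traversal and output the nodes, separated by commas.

N, S, U, C, L, F, T, Y, M, K, R, V, E, B, G, H, A, D

Level-order visits nodes level by level from the root, left to right within each level.
Level 0: N
Level 1: S
Level 2: U, C
Level 3: L, F, T
Level 4: Y, M, K, R, V
Level 5: E, B, G, H
Level 6: A, D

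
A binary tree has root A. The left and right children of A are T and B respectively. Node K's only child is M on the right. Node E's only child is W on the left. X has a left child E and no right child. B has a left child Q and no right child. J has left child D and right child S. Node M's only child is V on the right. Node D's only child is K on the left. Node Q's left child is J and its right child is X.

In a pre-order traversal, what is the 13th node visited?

Pre-order visits the node, then its left subtree, then its right subtree.
Visit A.
At A: go left to T.
  T is a leaf — visit T.
At A: go right to B.
  Visit B.
  At B: go left to Q.
    Visit Q.
    At Q: go left to J.
      Visit J.
      At J: go left to D.
        Visit D.
        At D: go left to K.
          Visit K.
          At K: no left child.
          At K: go right to M.
            Visit M.
            At M: no left child.
            At M: go right to V.
              V is a leaf — visit V.
        At D: no right child.
      At J: go right to S.
        S is a leaf — visit S.
    At Q: go right to X.
      Visit X.
      At X: go left to E.
        Visit E.
        At E: go left to W.
          W is a leaf — visit W.
        At E: no right child.
      At X: no right child.
  At B: no right child.
Full pre-order sequence: A, T, B, Q, J, D, K, M, V, S, X, E, W.

W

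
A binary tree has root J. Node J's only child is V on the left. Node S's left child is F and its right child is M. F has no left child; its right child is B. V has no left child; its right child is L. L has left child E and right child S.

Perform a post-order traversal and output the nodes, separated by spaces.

Post-order visits the left subtree, then the right subtree, then the node.
At J: go left to V.
  At V: no left child.
  At V: go right to L.
    At L: go left to E.
      E is a leaf — visit E.
    At L: go right to S.
      At S: go left to F.
        At F: no left child.
        At F: go right to B.
          B is a leaf — visit B.
        Visit F.
      At S: go right to M.
        M is a leaf — visit M.
      Visit S.
    Visit L.
  Visit V.
At J: no right child.
Visit J.

E B F M S L V J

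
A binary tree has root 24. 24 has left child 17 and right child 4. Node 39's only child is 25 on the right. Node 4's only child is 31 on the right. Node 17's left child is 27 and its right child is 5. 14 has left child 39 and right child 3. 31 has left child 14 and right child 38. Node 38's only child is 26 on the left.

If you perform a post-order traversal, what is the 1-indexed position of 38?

Post-order visits the left subtree, then the right subtree, then the node.
At 24: go left to 17.
  At 17: go left to 27.
    27 is a leaf — visit 27.
  At 17: go right to 5.
    5 is a leaf — visit 5.
  Visit 17.
At 24: go right to 4.
  At 4: no left child.
  At 4: go right to 31.
    At 31: go left to 14.
      At 14: go left to 39.
        At 39: no left child.
        At 39: go right to 25.
          25 is a leaf — visit 25.
        Visit 39.
      At 14: go right to 3.
        3 is a leaf — visit 3.
      Visit 14.
    At 31: go right to 38.
      At 38: go left to 26.
        26 is a leaf — visit 26.
      At 38: no right child.
      Visit 38.
    Visit 31.
  Visit 4.
Visit 24.
Full post-order sequence: 27, 5, 17, 25, 39, 3, 14, 26, 38, 31, 4, 24.

9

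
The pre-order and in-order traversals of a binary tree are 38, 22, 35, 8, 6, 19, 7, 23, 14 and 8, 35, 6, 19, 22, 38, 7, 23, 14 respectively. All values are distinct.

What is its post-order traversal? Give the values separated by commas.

The first element of pre-order is the root; it splits in-order into left and right subtrees.
Root 38: left subtree has 5 nodes {8, 35, 6, 19, 22}, right has 3 {7, 23, 14}.
  Root 22: left subtree has 4 nodes {8, 35, 6, 19}, right has 0 { }.
    Root 35: left subtree has 1 node {8}, right has 2 {6, 19}.
      Root 6: left subtree has 0 nodes { }, right has 1 {19}.
  Root 7: left subtree has 0 nodes { }, right has 2 {23, 14}.
    Root 23: left subtree has 0 nodes { }, right has 1 {14}.

8, 19, 6, 35, 22, 14, 23, 7, 38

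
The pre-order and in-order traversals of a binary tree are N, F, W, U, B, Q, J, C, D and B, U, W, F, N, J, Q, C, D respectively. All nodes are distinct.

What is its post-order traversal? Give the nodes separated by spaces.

The first element of pre-order is the root; it splits in-order into left and right subtrees.
Root N: left subtree has 4 nodes {B, U, W, F}, right has 4 {J, Q, C, D}.
  Root F: left subtree has 3 nodes {B, U, W}, right has 0 { }.
    Root W: left subtree has 2 nodes {B, U}, right has 0 { }.
      Root U: left subtree has 1 node {B}, right has 0 { }.
  Root Q: left subtree has 1 node {J}, right has 2 {C, D}.
    Root C: left subtree has 0 nodes { }, right has 1 {D}.

B U W F J D C Q N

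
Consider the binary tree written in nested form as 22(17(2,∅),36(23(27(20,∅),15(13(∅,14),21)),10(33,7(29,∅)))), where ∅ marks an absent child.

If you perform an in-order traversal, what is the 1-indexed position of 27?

In-order visits the left subtree, then the node, then the right subtree.
At 22: go left to 17.
  At 17: go left to 2.
    2 is a leaf — visit 2.
  Visit 17.
  At 17: no right child.
Visit 22.
At 22: go right to 36.
  At 36: go left to 23.
    At 23: go left to 27.
      At 27: go left to 20.
        20 is a leaf — visit 20.
      Visit 27.
      At 27: no right child.
    Visit 23.
    At 23: go right to 15.
      At 15: go left to 13.
        At 13: no left child.
        Visit 13.
        At 13: go right to 14.
          14 is a leaf — visit 14.
      Visit 15.
      At 15: go right to 21.
        21 is a leaf — visit 21.
  Visit 36.
  At 36: go right to 10.
    At 10: go left to 33.
      33 is a leaf — visit 33.
    Visit 10.
    At 10: go right to 7.
      At 7: go left to 29.
        29 is a leaf — visit 29.
      Visit 7.
      At 7: no right child.
Full in-order sequence: 2, 17, 22, 20, 27, 23, 13, 14, 15, 21, 36, 33, 10, 29, 7.

5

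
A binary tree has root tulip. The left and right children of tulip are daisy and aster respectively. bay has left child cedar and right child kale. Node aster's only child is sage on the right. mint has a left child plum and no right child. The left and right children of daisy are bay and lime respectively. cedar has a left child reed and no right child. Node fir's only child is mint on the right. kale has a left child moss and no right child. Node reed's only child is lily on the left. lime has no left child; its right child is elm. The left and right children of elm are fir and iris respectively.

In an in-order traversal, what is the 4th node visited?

In-order visits the left subtree, then the node, then the right subtree.
At tulip: go left to daisy.
  At daisy: go left to bay.
    At bay: go left to cedar.
      At cedar: go left to reed.
        At reed: go left to lily.
          lily is a leaf — visit lily.
        Visit reed.
        At reed: no right child.
      Visit cedar.
      At cedar: no right child.
    Visit bay.
    At bay: go right to kale.
      At kale: go left to moss.
        moss is a leaf — visit moss.
      Visit kale.
      At kale: no right child.
  Visit daisy.
  At daisy: go right to lime.
    At lime: no left child.
    Visit lime.
    At lime: go right to elm.
      At elm: go left to fir.
        At fir: no left child.
        Visit fir.
        At fir: go right to mint.
          At mint: go left to plum.
            plum is a leaf — visit plum.
          Visit mint.
          At mint: no right child.
      Visit elm.
      At elm: go right to iris.
        iris is a leaf — visit iris.
Visit tulip.
At tulip: go right to aster.
  At aster: no left child.
  Visit aster.
  At aster: go right to sage.
    sage is a leaf — visit sage.
Full in-order sequence: lily, reed, cedar, bay, moss, kale, daisy, lime, fir, plum, mint, elm, iris, tulip, aster, sage.

bay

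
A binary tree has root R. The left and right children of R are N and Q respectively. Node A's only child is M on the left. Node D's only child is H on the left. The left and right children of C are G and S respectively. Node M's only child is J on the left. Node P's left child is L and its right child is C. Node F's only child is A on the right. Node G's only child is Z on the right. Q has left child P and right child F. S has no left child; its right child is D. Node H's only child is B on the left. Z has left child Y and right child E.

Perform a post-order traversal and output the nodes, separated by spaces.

Post-order visits the left subtree, then the right subtree, then the node.
At R: go left to N.
  N is a leaf — visit N.
At R: go right to Q.
  At Q: go left to P.
    At P: go left to L.
      L is a leaf — visit L.
    At P: go right to C.
      At C: go left to G.
        At G: no left child.
        At G: go right to Z.
          At Z: go left to Y.
            Y is a leaf — visit Y.
          At Z: go right to E.
            E is a leaf — visit E.
          Visit Z.
        Visit G.
      At C: go right to S.
        At S: no left child.
        At S: go right to D.
          At D: go left to H.
            At H: go left to B.
              B is a leaf — visit B.
            At H: no right child.
            Visit H.
          At D: no right child.
          Visit D.
        Visit S.
      Visit C.
    Visit P.
  At Q: go right to F.
    At F: no left child.
    At F: go right to A.
      At A: go left to M.
        At M: go left to J.
          J is a leaf — visit J.
        At M: no right child.
        Visit M.
      At A: no right child.
      Visit A.
    Visit F.
  Visit Q.
Visit R.

N L Y E Z G B H D S C P J M A F Q R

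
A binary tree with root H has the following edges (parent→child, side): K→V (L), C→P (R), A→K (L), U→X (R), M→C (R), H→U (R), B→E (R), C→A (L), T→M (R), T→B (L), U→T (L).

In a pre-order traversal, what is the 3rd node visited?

T

Pre-order visits the node, then its left subtree, then its right subtree.
Visit H.
At H: no left child.
At H: go right to U.
  Visit U.
  At U: go left to T.
    Visit T.
    At T: go left to B.
      Visit B.
      At B: no left child.
      At B: go right to E.
        E is a leaf — visit E.
    At T: go right to M.
      Visit M.
      At M: no left child.
      At M: go right to C.
        Visit C.
        At C: go left to A.
          Visit A.
          At A: go left to K.
            Visit K.
            At K: go left to V.
              V is a leaf — visit V.
            At K: no right child.
          At A: no right child.
        At C: go right to P.
          P is a leaf — visit P.
  At U: go right to X.
    X is a leaf — visit X.
Full pre-order sequence: H, U, T, B, E, M, C, A, K, V, P, X.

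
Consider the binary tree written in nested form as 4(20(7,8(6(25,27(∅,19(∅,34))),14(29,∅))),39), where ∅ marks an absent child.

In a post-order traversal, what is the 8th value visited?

Post-order visits the left subtree, then the right subtree, then the node.
At 4: go left to 20.
  At 20: go left to 7.
    7 is a leaf — visit 7.
  At 20: go right to 8.
    At 8: go left to 6.
      At 6: go left to 25.
        25 is a leaf — visit 25.
      At 6: go right to 27.
        At 27: no left child.
        At 27: go right to 19.
          At 19: no left child.
          At 19: go right to 34.
            34 is a leaf — visit 34.
          Visit 19.
        Visit 27.
      Visit 6.
    At 8: go right to 14.
      At 14: go left to 29.
        29 is a leaf — visit 29.
      At 14: no right child.
      Visit 14.
    Visit 8.
  Visit 20.
At 4: go right to 39.
  39 is a leaf — visit 39.
Visit 4.
Full post-order sequence: 7, 25, 34, 19, 27, 6, 29, 14, 8, 20, 39, 4.

14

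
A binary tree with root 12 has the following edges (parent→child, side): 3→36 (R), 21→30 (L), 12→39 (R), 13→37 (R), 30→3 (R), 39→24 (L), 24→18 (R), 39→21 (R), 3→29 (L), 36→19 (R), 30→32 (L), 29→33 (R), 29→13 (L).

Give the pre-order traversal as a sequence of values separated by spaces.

12 39 24 18 21 30 32 3 29 13 37 33 36 19

Pre-order visits the node, then its left subtree, then its right subtree.
Visit 12.
At 12: no left child.
At 12: go right to 39.
  Visit 39.
  At 39: go left to 24.
    Visit 24.
    At 24: no left child.
    At 24: go right to 18.
      18 is a leaf — visit 18.
  At 39: go right to 21.
    Visit 21.
    At 21: go left to 30.
      Visit 30.
      At 30: go left to 32.
        32 is a leaf — visit 32.
      At 30: go right to 3.
        Visit 3.
        At 3: go left to 29.
          Visit 29.
          At 29: go left to 13.
            Visit 13.
            At 13: no left child.
            At 13: go right to 37.
              37 is a leaf — visit 37.
          At 29: go right to 33.
            33 is a leaf — visit 33.
        At 3: go right to 36.
          Visit 36.
          At 36: no left child.
          At 36: go right to 19.
            19 is a leaf — visit 19.
    At 21: no right child.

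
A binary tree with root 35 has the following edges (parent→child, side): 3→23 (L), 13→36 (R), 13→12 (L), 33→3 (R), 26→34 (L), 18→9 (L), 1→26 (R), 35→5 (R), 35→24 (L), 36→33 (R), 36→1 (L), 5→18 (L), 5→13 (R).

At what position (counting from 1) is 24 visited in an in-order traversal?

1

In-order visits the left subtree, then the node, then the right subtree.
At 35: go left to 24.
  24 is a leaf — visit 24.
Visit 35.
At 35: go right to 5.
  At 5: go left to 18.
    At 18: go left to 9.
      9 is a leaf — visit 9.
    Visit 18.
    At 18: no right child.
  Visit 5.
  At 5: go right to 13.
    At 13: go left to 12.
      12 is a leaf — visit 12.
    Visit 13.
    At 13: go right to 36.
      At 36: go left to 1.
        At 1: no left child.
        Visit 1.
        At 1: go right to 26.
          At 26: go left to 34.
            34 is a leaf — visit 34.
          Visit 26.
          At 26: no right child.
      Visit 36.
      At 36: go right to 33.
        At 33: no left child.
        Visit 33.
        At 33: go right to 3.
          At 3: go left to 23.
            23 is a leaf — visit 23.
          Visit 3.
          At 3: no right child.
Full in-order sequence: 24, 35, 9, 18, 5, 12, 13, 1, 34, 26, 36, 33, 23, 3.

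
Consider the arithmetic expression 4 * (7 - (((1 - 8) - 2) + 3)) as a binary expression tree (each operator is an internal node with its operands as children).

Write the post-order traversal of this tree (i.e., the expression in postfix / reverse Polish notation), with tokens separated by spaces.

Post-order on an expression tree gives postfix notation: for each operator, emit left operand, right operand, then the operator.

4 7 1 8 - 2 - 3 + - *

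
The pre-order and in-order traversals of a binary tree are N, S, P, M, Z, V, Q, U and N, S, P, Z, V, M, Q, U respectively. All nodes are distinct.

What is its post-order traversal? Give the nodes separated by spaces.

The first element of pre-order is the root; it splits in-order into left and right subtrees.
Root N: left subtree has 0 nodes { }, right has 7 {S, P, Z, V, M, Q, U}.
  Root S: left subtree has 0 nodes { }, right has 6 {P, Z, V, M, Q, U}.
    Root P: left subtree has 0 nodes { }, right has 5 {Z, V, M, Q, U}.
      Root M: left subtree has 2 nodes {Z, V}, right has 2 {Q, U}.
        Root Z: left subtree has 0 nodes { }, right has 1 {V}.
        Root Q: left subtree has 0 nodes { }, right has 1 {U}.

V Z U Q M P S N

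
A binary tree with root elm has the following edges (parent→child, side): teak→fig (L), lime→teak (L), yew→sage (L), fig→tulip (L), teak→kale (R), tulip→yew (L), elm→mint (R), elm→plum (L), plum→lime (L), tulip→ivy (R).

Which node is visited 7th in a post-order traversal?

Post-order visits the left subtree, then the right subtree, then the node.
At elm: go left to plum.
  At plum: go left to lime.
    At lime: go left to teak.
      At teak: go left to fig.
        At fig: go left to tulip.
          At tulip: go left to yew.
            At yew: go left to sage.
              sage is a leaf — visit sage.
            At yew: no right child.
            Visit yew.
          At tulip: go right to ivy.
            ivy is a leaf — visit ivy.
          Visit tulip.
        At fig: no right child.
        Visit fig.
      At teak: go right to kale.
        kale is a leaf — visit kale.
      Visit teak.
    At lime: no right child.
    Visit lime.
  At plum: no right child.
  Visit plum.
At elm: go right to mint.
  mint is a leaf — visit mint.
Visit elm.
Full post-order sequence: sage, yew, ivy, tulip, fig, kale, teak, lime, plum, mint, elm.

teak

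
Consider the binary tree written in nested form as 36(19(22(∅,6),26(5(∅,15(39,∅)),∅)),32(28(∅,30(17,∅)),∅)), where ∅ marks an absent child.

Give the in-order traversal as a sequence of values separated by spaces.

22 6 19 5 39 15 26 36 28 17 30 32

In-order visits the left subtree, then the node, then the right subtree.
At 36: go left to 19.
  At 19: go left to 22.
    At 22: no left child.
    Visit 22.
    At 22: go right to 6.
      6 is a leaf — visit 6.
  Visit 19.
  At 19: go right to 26.
    At 26: go left to 5.
      At 5: no left child.
      Visit 5.
      At 5: go right to 15.
        At 15: go left to 39.
          39 is a leaf — visit 39.
        Visit 15.
        At 15: no right child.
    Visit 26.
    At 26: no right child.
Visit 36.
At 36: go right to 32.
  At 32: go left to 28.
    At 28: no left child.
    Visit 28.
    At 28: go right to 30.
      At 30: go left to 17.
        17 is a leaf — visit 17.
      Visit 30.
      At 30: no right child.
  Visit 32.
  At 32: no right child.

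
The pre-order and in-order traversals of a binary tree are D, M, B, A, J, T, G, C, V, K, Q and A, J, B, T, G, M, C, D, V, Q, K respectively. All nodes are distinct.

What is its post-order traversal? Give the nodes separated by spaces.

J A G T B C M Q K V D

The first element of pre-order is the root; it splits in-order into left and right subtrees.
Root D: left subtree has 7 nodes {A, J, B, T, G, M, C}, right has 3 {V, Q, K}.
  Root M: left subtree has 5 nodes {A, J, B, T, G}, right has 1 {C}.
    Root B: left subtree has 2 nodes {A, J}, right has 2 {T, G}.
      Root A: left subtree has 0 nodes { }, right has 1 {J}.
      Root T: left subtree has 0 nodes { }, right has 1 {G}.
  Root V: left subtree has 0 nodes { }, right has 2 {Q, K}.
    Root K: left subtree has 1 node {Q}, right has 0 { }.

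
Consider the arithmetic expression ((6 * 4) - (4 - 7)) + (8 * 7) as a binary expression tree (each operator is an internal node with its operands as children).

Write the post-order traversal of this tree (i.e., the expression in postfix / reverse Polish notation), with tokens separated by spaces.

Post-order on an expression tree gives postfix notation: for each operator, emit left operand, right operand, then the operator.

6 4 * 4 7 - - 8 7 * +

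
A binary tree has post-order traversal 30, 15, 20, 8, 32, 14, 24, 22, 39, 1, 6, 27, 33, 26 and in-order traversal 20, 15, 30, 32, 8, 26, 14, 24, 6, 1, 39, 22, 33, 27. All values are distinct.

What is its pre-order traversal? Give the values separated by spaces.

26 32 20 15 30 8 33 6 24 14 1 39 22 27

The last element of post-order is the root; it splits in-order into left and right subtrees.
Root 26: left subtree has 5 nodes {20, 15, 30, 32, 8}, right has 8 {14, 24, 6, 1, 39, 22, 33, 27}.
  Root 32: left subtree has 3 nodes {20, 15, 30}, right has 1 {8}.
    Root 20: left subtree has 0 nodes { }, right has 2 {15, 30}.
      Root 15: left subtree has 0 nodes { }, right has 1 {30}.
  Root 33: left subtree has 6 nodes {14, 24, 6, 1, 39, 22}, right has 1 {27}.
    Root 6: left subtree has 2 nodes {14, 24}, right has 3 {1, 39, 22}.
      Root 24: left subtree has 1 node {14}, right has 0 { }.
      Root 1: left subtree has 0 nodes { }, right has 2 {39, 22}.
        Root 39: left subtree has 0 nodes { }, right has 1 {22}.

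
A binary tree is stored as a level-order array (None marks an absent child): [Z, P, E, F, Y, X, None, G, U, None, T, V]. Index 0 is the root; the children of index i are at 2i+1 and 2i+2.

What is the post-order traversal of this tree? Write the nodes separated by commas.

G, U, F, T, Y, P, V, X, E, Z

Post-order visits the left subtree, then the right subtree, then the node.
At Z: go left to P.
  At P: go left to F.
    At F: go left to G.
      G is a leaf — visit G.
    At F: go right to U.
      U is a leaf — visit U.
    Visit F.
  At P: go right to Y.
    At Y: no left child.
    At Y: go right to T.
      T is a leaf — visit T.
    Visit Y.
  Visit P.
At Z: go right to E.
  At E: go left to X.
    At X: go left to V.
      V is a leaf — visit V.
    At X: no right child.
    Visit X.
  At E: no right child.
  Visit E.
Visit Z.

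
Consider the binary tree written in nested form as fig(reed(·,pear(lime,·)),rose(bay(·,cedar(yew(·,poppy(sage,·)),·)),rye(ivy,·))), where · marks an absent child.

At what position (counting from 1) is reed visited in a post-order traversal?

Post-order visits the left subtree, then the right subtree, then the node.
At fig: go left to reed.
  At reed: no left child.
  At reed: go right to pear.
    At pear: go left to lime.
      lime is a leaf — visit lime.
    At pear: no right child.
    Visit pear.
  Visit reed.
At fig: go right to rose.
  At rose: go left to bay.
    At bay: no left child.
    At bay: go right to cedar.
      At cedar: go left to yew.
        At yew: no left child.
        At yew: go right to poppy.
          At poppy: go left to sage.
            sage is a leaf — visit sage.
          At poppy: no right child.
          Visit poppy.
        Visit yew.
      At cedar: no right child.
      Visit cedar.
    Visit bay.
  At rose: go right to rye.
    At rye: go left to ivy.
      ivy is a leaf — visit ivy.
    At rye: no right child.
    Visit rye.
  Visit rose.
Visit fig.
Full post-order sequence: lime, pear, reed, sage, poppy, yew, cedar, bay, ivy, rye, rose, fig.

3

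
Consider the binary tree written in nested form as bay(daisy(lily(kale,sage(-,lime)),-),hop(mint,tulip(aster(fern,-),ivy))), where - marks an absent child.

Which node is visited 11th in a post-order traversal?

Post-order visits the left subtree, then the right subtree, then the node.
At bay: go left to daisy.
  At daisy: go left to lily.
    At lily: go left to kale.
      kale is a leaf — visit kale.
    At lily: go right to sage.
      At sage: no left child.
      At sage: go right to lime.
        lime is a leaf — visit lime.
      Visit sage.
    Visit lily.
  At daisy: no right child.
  Visit daisy.
At bay: go right to hop.
  At hop: go left to mint.
    mint is a leaf — visit mint.
  At hop: go right to tulip.
    At tulip: go left to aster.
      At aster: go left to fern.
        fern is a leaf — visit fern.
      At aster: no right child.
      Visit aster.
    At tulip: go right to ivy.
      ivy is a leaf — visit ivy.
    Visit tulip.
  Visit hop.
Visit bay.
Full post-order sequence: kale, lime, sage, lily, daisy, mint, fern, aster, ivy, tulip, hop, bay.

hop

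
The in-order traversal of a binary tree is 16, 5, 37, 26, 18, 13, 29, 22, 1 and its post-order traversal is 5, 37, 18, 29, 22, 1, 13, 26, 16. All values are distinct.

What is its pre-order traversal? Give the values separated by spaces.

The last element of post-order is the root; it splits in-order into left and right subtrees.
Root 16: left subtree has 0 nodes { }, right has 8 {5, 37, 26, 18, 13, 29, 22, 1}.
  Root 26: left subtree has 2 nodes {5, 37}, right has 5 {18, 13, 29, 22, 1}.
    Root 37: left subtree has 1 node {5}, right has 0 { }.
    Root 13: left subtree has 1 node {18}, right has 3 {29, 22, 1}.
      Root 1: left subtree has 2 nodes {29, 22}, right has 0 { }.
        Root 22: left subtree has 1 node {29}, right has 0 { }.

16 26 37 5 13 18 1 22 29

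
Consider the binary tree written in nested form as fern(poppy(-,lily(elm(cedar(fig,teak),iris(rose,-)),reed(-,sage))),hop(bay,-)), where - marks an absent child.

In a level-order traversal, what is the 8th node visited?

cedar

Level-order visits nodes level by level from the root, left to right within each level.
Level 0: fern
Level 1: poppy, hop
Level 2: lily, bay
Level 3: elm, reed
Level 4: cedar, iris, sage
Level 5: fig, teak, rose
Full level-order sequence: fern, poppy, hop, lily, bay, elm, reed, cedar, iris, sage, fig, teak, rose.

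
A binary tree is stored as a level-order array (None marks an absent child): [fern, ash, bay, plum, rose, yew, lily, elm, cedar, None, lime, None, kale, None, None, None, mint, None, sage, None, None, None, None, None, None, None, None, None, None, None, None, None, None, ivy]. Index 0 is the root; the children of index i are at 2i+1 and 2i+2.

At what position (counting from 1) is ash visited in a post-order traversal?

9

Post-order visits the left subtree, then the right subtree, then the node.
At fern: go left to ash.
  At ash: go left to plum.
    At plum: go left to elm.
      At elm: no left child.
      At elm: go right to mint.
        At mint: go left to ivy.
          ivy is a leaf — visit ivy.
        At mint: no right child.
        Visit mint.
      Visit elm.
    At plum: go right to cedar.
      At cedar: no left child.
      At cedar: go right to sage.
        sage is a leaf — visit sage.
      Visit cedar.
    Visit plum.
  At ash: go right to rose.
    At rose: no left child.
    At rose: go right to lime.
      lime is a leaf — visit lime.
    Visit rose.
  Visit ash.
At fern: go right to bay.
  At bay: go left to yew.
    At yew: no left child.
    At yew: go right to kale.
      kale is a leaf — visit kale.
    Visit yew.
  At bay: go right to lily.
    lily is a leaf — visit lily.
  Visit bay.
Visit fern.
Full post-order sequence: ivy, mint, elm, sage, cedar, plum, lime, rose, ash, kale, yew, lily, bay, fern.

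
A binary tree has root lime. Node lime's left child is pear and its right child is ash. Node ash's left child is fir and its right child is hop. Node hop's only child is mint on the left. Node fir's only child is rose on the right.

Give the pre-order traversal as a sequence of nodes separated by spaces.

lime pear ash fir rose hop mint

Pre-order visits the node, then its left subtree, then its right subtree.
Visit lime.
At lime: go left to pear.
  pear is a leaf — visit pear.
At lime: go right to ash.
  Visit ash.
  At ash: go left to fir.
    Visit fir.
    At fir: no left child.
    At fir: go right to rose.
      rose is a leaf — visit rose.
  At ash: go right to hop.
    Visit hop.
    At hop: go left to mint.
      mint is a leaf — visit mint.
    At hop: no right child.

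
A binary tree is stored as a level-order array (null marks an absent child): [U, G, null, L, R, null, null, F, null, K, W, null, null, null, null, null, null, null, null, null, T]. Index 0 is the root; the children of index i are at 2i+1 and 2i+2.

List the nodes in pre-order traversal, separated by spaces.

U G L F R K T W

Pre-order visits the node, then its left subtree, then its right subtree.
Visit U.
At U: go left to G.
  Visit G.
  At G: go left to L.
    Visit L.
    At L: go left to F.
      F is a leaf — visit F.
    At L: no right child.
  At G: go right to R.
    Visit R.
    At R: go left to K.
      Visit K.
      At K: no left child.
      At K: go right to T.
        T is a leaf — visit T.
    At R: go right to W.
      W is a leaf — visit W.
At U: no right child.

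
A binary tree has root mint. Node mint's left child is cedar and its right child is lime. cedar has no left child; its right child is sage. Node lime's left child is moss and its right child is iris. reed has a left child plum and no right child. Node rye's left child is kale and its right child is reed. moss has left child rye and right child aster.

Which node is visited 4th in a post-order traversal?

plum

Post-order visits the left subtree, then the right subtree, then the node.
At mint: go left to cedar.
  At cedar: no left child.
  At cedar: go right to sage.
    sage is a leaf — visit sage.
  Visit cedar.
At mint: go right to lime.
  At lime: go left to moss.
    At moss: go left to rye.
      At rye: go left to kale.
        kale is a leaf — visit kale.
      At rye: go right to reed.
        At reed: go left to plum.
          plum is a leaf — visit plum.
        At reed: no right child.
        Visit reed.
      Visit rye.
    At moss: go right to aster.
      aster is a leaf — visit aster.
    Visit moss.
  At lime: go right to iris.
    iris is a leaf — visit iris.
  Visit lime.
Visit mint.
Full post-order sequence: sage, cedar, kale, plum, reed, rye, aster, moss, iris, lime, mint.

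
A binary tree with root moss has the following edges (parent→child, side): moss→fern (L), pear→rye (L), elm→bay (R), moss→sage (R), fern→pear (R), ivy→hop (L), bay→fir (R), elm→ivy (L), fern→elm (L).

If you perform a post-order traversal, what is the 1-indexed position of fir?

3

Post-order visits the left subtree, then the right subtree, then the node.
At moss: go left to fern.
  At fern: go left to elm.
    At elm: go left to ivy.
      At ivy: go left to hop.
        hop is a leaf — visit hop.
      At ivy: no right child.
      Visit ivy.
    At elm: go right to bay.
      At bay: no left child.
      At bay: go right to fir.
        fir is a leaf — visit fir.
      Visit bay.
    Visit elm.
  At fern: go right to pear.
    At pear: go left to rye.
      rye is a leaf — visit rye.
    At pear: no right child.
    Visit pear.
  Visit fern.
At moss: go right to sage.
  sage is a leaf — visit sage.
Visit moss.
Full post-order sequence: hop, ivy, fir, bay, elm, rye, pear, fern, sage, moss.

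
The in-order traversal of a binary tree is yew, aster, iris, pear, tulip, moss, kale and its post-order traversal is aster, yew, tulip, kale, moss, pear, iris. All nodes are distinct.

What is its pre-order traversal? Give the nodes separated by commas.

The last element of post-order is the root; it splits in-order into left and right subtrees.
Root iris: left subtree has 2 nodes {yew, aster}, right has 4 {pear, tulip, moss, kale}.
  Root yew: left subtree has 0 nodes { }, right has 1 {aster}.
  Root pear: left subtree has 0 nodes { }, right has 3 {tulip, moss, kale}.
    Root moss: left subtree has 1 node {tulip}, right has 1 {kale}.

iris, yew, aster, pear, moss, tulip, kale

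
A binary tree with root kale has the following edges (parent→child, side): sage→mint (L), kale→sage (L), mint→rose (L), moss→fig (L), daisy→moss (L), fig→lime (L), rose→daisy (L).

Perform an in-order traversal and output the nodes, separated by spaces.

lime fig moss daisy rose mint sage kale

In-order visits the left subtree, then the node, then the right subtree.
At kale: go left to sage.
  At sage: go left to mint.
    At mint: go left to rose.
      At rose: go left to daisy.
        At daisy: go left to moss.
          At moss: go left to fig.
            At fig: go left to lime.
              lime is a leaf — visit lime.
            Visit fig.
            At fig: no right child.
          Visit moss.
          At moss: no right child.
        Visit daisy.
        At daisy: no right child.
      Visit rose.
      At rose: no right child.
    Visit mint.
    At mint: no right child.
  Visit sage.
  At sage: no right child.
Visit kale.
At kale: no right child.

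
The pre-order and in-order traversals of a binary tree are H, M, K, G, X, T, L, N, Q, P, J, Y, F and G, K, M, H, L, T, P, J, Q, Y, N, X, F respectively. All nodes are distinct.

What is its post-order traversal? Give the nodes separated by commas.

G, K, M, L, J, P, Y, Q, N, T, F, X, H

The first element of pre-order is the root; it splits in-order into left and right subtrees.
Root H: left subtree has 3 nodes {G, K, M}, right has 9 {L, T, P, J, Q, Y, N, X, F}.
  Root M: left subtree has 2 nodes {G, K}, right has 0 { }.
    Root K: left subtree has 1 node {G}, right has 0 { }.
  Root X: left subtree has 7 nodes {L, T, P, J, Q, Y, N}, right has 1 {F}.
    Root T: left subtree has 1 node {L}, right has 5 {P, J, Q, Y, N}.
      Root N: left subtree has 4 nodes {P, J, Q, Y}, right has 0 { }.
        Root Q: left subtree has 2 nodes {P, J}, right has 1 {Y}.
          Root P: left subtree has 0 nodes { }, right has 1 {J}.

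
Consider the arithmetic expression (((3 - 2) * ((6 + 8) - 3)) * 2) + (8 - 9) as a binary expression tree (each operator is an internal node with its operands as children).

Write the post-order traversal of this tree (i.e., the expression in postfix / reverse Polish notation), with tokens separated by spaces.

Post-order on an expression tree gives postfix notation: for each operator, emit left operand, right operand, then the operator.

3 2 - 6 8 + 3 - * 2 * 8 9 - +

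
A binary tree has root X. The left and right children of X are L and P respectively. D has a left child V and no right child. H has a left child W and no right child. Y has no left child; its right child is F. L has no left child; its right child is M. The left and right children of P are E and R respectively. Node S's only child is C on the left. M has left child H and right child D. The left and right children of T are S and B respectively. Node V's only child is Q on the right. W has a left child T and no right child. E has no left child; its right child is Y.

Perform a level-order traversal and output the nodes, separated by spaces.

X L P M E R H D Y W V F T Q S B C

Level-order visits nodes level by level from the root, left to right within each level.
Level 0: X
Level 1: L, P
Level 2: M, E, R
Level 3: H, D, Y
Level 4: W, V, F
Level 5: T, Q
Level 6: S, B
Level 7: C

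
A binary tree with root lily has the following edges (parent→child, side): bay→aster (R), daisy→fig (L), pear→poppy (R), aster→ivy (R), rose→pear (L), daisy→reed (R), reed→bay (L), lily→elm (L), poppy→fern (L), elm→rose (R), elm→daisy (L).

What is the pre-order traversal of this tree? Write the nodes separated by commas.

lily, elm, daisy, fig, reed, bay, aster, ivy, rose, pear, poppy, fern

Pre-order visits the node, then its left subtree, then its right subtree.
Visit lily.
At lily: go left to elm.
  Visit elm.
  At elm: go left to daisy.
    Visit daisy.
    At daisy: go left to fig.
      fig is a leaf — visit fig.
    At daisy: go right to reed.
      Visit reed.
      At reed: go left to bay.
        Visit bay.
        At bay: no left child.
        At bay: go right to aster.
          Visit aster.
          At aster: no left child.
          At aster: go right to ivy.
            ivy is a leaf — visit ivy.
      At reed: no right child.
  At elm: go right to rose.
    Visit rose.
    At rose: go left to pear.
      Visit pear.
      At pear: no left child.
      At pear: go right to poppy.
        Visit poppy.
        At poppy: go left to fern.
          fern is a leaf — visit fern.
        At poppy: no right child.
    At rose: no right child.
At lily: no right child.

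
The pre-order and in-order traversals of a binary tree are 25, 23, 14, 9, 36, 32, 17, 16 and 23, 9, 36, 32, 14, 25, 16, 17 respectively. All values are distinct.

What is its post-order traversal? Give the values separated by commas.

The first element of pre-order is the root; it splits in-order into left and right subtrees.
Root 25: left subtree has 5 nodes {23, 9, 36, 32, 14}, right has 2 {16, 17}.
  Root 23: left subtree has 0 nodes { }, right has 4 {9, 36, 32, 14}.
    Root 14: left subtree has 3 nodes {9, 36, 32}, right has 0 { }.
      Root 9: left subtree has 0 nodes { }, right has 2 {36, 32}.
        Root 36: left subtree has 0 nodes { }, right has 1 {32}.
  Root 17: left subtree has 1 node {16}, right has 0 { }.

32, 36, 9, 14, 23, 16, 17, 25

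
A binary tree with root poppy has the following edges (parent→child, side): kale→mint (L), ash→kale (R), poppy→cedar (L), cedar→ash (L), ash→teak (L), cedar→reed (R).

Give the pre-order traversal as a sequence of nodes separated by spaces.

Pre-order visits the node, then its left subtree, then its right subtree.
Visit poppy.
At poppy: go left to cedar.
  Visit cedar.
  At cedar: go left to ash.
    Visit ash.
    At ash: go left to teak.
      teak is a leaf — visit teak.
    At ash: go right to kale.
      Visit kale.
      At kale: go left to mint.
        mint is a leaf — visit mint.
      At kale: no right child.
  At cedar: go right to reed.
    reed is a leaf — visit reed.
At poppy: no right child.

poppy cedar ash teak kale mint reed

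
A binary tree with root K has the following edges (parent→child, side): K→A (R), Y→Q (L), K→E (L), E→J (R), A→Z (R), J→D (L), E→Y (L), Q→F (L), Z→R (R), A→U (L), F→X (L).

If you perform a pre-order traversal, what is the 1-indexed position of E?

2

Pre-order visits the node, then its left subtree, then its right subtree.
Visit K.
At K: go left to E.
  Visit E.
  At E: go left to Y.
    Visit Y.
    At Y: go left to Q.
      Visit Q.
      At Q: go left to F.
        Visit F.
        At F: go left to X.
          X is a leaf — visit X.
        At F: no right child.
      At Q: no right child.
    At Y: no right child.
  At E: go right to J.
    Visit J.
    At J: go left to D.
      D is a leaf — visit D.
    At J: no right child.
At K: go right to A.
  Visit A.
  At A: go left to U.
    U is a leaf — visit U.
  At A: go right to Z.
    Visit Z.
    At Z: no left child.
    At Z: go right to R.
      R is a leaf — visit R.
Full pre-order sequence: K, E, Y, Q, F, X, J, D, A, U, Z, R.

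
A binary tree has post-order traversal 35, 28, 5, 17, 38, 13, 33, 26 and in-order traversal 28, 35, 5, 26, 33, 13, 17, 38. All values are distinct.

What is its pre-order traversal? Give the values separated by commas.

The last element of post-order is the root; it splits in-order into left and right subtrees.
Root 26: left subtree has 3 nodes {28, 35, 5}, right has 4 {33, 13, 17, 38}.
  Root 5: left subtree has 2 nodes {28, 35}, right has 0 { }.
    Root 28: left subtree has 0 nodes { }, right has 1 {35}.
  Root 33: left subtree has 0 nodes { }, right has 3 {13, 17, 38}.
    Root 13: left subtree has 0 nodes { }, right has 2 {17, 38}.
      Root 38: left subtree has 1 node {17}, right has 0 { }.

26, 5, 28, 35, 33, 13, 38, 17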